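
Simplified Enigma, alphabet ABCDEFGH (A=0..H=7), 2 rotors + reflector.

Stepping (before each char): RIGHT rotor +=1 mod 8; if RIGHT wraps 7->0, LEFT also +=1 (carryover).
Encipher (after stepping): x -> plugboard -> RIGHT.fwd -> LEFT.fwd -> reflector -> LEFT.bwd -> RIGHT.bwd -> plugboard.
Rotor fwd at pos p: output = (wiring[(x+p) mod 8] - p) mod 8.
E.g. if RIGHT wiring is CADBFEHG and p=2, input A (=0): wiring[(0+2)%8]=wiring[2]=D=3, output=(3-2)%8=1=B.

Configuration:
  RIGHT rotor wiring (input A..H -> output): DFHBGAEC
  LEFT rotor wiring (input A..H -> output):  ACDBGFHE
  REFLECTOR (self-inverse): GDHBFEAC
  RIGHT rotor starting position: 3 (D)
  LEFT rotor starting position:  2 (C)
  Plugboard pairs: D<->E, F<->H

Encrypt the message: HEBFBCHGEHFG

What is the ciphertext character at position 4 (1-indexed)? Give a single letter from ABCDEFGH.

Char 1 ('H'): step: R->4, L=2; H->plug->F->R->B->L->H->refl->C->L'->F->R'->H->plug->F
Char 2 ('E'): step: R->5, L=2; E->plug->D->R->G->L->G->refl->A->L'->H->R'->B->plug->B
Char 3 ('B'): step: R->6, L=2; B->plug->B->R->E->L->F->refl->E->L'->C->R'->H->plug->F
Char 4 ('F'): step: R->7, L=2; F->plug->H->R->F->L->C->refl->H->L'->B->R'->G->plug->G

G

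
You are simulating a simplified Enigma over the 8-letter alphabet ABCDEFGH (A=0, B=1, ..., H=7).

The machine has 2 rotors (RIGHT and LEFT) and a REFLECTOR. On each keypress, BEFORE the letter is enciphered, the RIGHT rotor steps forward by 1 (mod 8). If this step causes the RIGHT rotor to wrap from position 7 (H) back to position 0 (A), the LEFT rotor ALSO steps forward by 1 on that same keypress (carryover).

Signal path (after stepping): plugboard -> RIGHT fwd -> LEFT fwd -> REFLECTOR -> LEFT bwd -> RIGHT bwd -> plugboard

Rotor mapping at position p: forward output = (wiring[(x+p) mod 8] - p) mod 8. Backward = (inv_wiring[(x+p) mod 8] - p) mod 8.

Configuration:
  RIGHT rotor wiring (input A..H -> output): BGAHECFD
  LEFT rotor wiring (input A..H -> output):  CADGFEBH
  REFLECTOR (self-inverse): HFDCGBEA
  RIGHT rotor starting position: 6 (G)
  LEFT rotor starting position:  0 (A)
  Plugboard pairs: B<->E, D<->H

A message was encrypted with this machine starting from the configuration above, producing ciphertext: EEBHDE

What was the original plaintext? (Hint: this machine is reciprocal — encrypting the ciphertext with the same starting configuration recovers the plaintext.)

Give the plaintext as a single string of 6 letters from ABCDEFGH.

Answer: BDFEBD

Derivation:
Char 1 ('E'): step: R->7, L=0; E->plug->B->R->C->L->D->refl->C->L'->A->R'->E->plug->B
Char 2 ('E'): step: R->0, L->1 (L advanced); E->plug->B->R->G->L->G->refl->E->L'->D->R'->H->plug->D
Char 3 ('B'): step: R->1, L=1; B->plug->E->R->B->L->C->refl->D->L'->E->R'->F->plug->F
Char 4 ('H'): step: R->2, L=1; H->plug->D->R->A->L->H->refl->A->L'->F->R'->B->plug->E
Char 5 ('D'): step: R->3, L=1; D->plug->H->R->F->L->A->refl->H->L'->A->R'->E->plug->B
Char 6 ('E'): step: R->4, L=1; E->plug->B->R->G->L->G->refl->E->L'->D->R'->H->plug->D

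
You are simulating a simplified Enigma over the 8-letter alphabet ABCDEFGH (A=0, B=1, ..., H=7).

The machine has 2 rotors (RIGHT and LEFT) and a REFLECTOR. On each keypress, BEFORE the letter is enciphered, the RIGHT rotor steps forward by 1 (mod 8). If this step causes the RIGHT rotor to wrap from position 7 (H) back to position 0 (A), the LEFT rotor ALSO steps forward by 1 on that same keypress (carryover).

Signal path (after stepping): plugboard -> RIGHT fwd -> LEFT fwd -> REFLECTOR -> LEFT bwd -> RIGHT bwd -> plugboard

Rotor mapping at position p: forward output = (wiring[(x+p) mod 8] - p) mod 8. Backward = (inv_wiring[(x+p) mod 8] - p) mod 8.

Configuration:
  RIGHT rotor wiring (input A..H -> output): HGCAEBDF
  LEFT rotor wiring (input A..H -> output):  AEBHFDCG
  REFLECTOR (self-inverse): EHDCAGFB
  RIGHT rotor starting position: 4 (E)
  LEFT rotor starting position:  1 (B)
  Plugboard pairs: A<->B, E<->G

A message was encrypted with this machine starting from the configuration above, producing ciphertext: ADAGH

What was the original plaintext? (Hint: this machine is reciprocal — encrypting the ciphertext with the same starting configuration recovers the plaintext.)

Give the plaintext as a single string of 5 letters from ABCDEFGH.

Answer: DGHHA

Derivation:
Char 1 ('A'): step: R->5, L=1; A->plug->B->R->G->L->F->refl->G->L'->C->R'->D->plug->D
Char 2 ('D'): step: R->6, L=1; D->plug->D->R->A->L->D->refl->C->L'->E->R'->E->plug->G
Char 3 ('A'): step: R->7, L=1; A->plug->B->R->A->L->D->refl->C->L'->E->R'->H->plug->H
Char 4 ('G'): step: R->0, L->2 (L advanced); G->plug->E->R->E->L->A->refl->E->L'->F->R'->H->plug->H
Char 5 ('H'): step: R->1, L=2; H->plug->H->R->G->L->G->refl->F->L'->B->R'->B->plug->A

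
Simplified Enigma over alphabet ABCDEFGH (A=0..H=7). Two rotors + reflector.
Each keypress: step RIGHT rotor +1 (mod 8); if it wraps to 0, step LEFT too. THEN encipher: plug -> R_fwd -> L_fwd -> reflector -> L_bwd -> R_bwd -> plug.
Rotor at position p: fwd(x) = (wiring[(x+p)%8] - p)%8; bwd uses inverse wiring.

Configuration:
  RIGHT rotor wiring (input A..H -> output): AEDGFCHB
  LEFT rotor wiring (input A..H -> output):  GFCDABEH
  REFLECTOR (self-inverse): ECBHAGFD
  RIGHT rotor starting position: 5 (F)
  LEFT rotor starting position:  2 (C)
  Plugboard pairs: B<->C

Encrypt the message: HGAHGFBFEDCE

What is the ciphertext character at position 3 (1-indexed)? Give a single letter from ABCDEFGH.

Char 1 ('H'): step: R->6, L=2; H->plug->H->R->E->L->C->refl->B->L'->B->R'->A->plug->A
Char 2 ('G'): step: R->7, L=2; G->plug->G->R->D->L->H->refl->D->L'->H->R'->E->plug->E
Char 3 ('A'): step: R->0, L->3 (L advanced); A->plug->A->R->A->L->A->refl->E->L'->E->R'->B->plug->C

C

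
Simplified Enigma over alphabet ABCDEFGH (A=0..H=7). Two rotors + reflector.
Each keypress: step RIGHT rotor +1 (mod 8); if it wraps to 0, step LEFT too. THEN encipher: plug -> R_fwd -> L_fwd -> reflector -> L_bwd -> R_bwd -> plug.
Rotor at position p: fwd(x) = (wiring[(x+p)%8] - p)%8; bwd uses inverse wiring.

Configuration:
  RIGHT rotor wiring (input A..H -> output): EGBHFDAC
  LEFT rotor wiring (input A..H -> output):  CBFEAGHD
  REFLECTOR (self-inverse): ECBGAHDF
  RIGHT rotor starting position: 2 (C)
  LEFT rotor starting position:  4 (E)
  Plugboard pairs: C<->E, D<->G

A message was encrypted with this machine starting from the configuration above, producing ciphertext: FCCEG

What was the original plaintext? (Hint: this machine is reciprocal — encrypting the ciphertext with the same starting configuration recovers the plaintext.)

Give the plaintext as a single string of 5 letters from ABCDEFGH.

Answer: HBAFD

Derivation:
Char 1 ('F'): step: R->3, L=4; F->plug->F->R->B->L->C->refl->B->L'->G->R'->H->plug->H
Char 2 ('C'): step: R->4, L=4; C->plug->E->R->A->L->E->refl->A->L'->H->R'->B->plug->B
Char 3 ('C'): step: R->5, L=4; C->plug->E->R->B->L->C->refl->B->L'->G->R'->A->plug->A
Char 4 ('E'): step: R->6, L=4; E->plug->C->R->G->L->B->refl->C->L'->B->R'->F->plug->F
Char 5 ('G'): step: R->7, L=4; G->plug->D->R->C->L->D->refl->G->L'->E->R'->G->plug->D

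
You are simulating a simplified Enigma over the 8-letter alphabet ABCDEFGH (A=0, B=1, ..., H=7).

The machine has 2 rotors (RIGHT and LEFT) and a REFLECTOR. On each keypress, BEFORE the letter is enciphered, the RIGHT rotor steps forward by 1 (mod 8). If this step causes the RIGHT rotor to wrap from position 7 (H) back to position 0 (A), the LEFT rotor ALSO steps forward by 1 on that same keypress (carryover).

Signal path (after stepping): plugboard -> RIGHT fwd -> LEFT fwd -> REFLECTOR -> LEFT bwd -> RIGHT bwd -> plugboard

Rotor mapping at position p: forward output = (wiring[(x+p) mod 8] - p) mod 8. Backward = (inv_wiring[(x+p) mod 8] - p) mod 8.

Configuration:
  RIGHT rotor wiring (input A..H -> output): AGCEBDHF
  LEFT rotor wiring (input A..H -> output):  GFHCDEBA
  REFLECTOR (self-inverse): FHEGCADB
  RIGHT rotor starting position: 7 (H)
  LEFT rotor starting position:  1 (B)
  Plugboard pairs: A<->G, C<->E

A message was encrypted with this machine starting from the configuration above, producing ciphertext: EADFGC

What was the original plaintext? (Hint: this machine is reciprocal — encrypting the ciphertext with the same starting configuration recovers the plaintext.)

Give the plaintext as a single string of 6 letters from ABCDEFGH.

Answer: DCGHBE

Derivation:
Char 1 ('E'): step: R->0, L->2 (L advanced); E->plug->C->R->C->L->B->refl->H->L'->E->R'->D->plug->D
Char 2 ('A'): step: R->1, L=2; A->plug->G->R->E->L->H->refl->B->L'->C->R'->E->plug->C
Char 3 ('D'): step: R->2, L=2; D->plug->D->R->B->L->A->refl->F->L'->A->R'->A->plug->G
Char 4 ('F'): step: R->3, L=2; F->plug->F->R->F->L->G->refl->D->L'->H->R'->H->plug->H
Char 5 ('G'): step: R->4, L=2; G->plug->A->R->F->L->G->refl->D->L'->H->R'->B->plug->B
Char 6 ('C'): step: R->5, L=2; C->plug->E->R->B->L->A->refl->F->L'->A->R'->C->plug->E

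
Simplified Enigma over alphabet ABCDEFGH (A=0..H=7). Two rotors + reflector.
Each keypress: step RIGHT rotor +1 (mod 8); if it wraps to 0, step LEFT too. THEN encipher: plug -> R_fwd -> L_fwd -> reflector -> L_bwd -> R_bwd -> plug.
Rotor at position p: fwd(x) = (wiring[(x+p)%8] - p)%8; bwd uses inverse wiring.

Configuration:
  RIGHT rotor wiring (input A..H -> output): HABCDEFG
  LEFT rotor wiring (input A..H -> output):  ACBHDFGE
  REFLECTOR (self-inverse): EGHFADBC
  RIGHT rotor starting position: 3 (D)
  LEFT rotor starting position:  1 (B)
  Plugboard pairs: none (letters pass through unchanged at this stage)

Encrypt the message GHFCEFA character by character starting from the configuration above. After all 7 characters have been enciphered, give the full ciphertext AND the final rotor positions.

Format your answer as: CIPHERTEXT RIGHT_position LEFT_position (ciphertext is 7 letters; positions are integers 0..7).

Answer: HGCFCAF 2 2

Derivation:
Char 1 ('G'): step: R->4, L=1; G->plug->G->R->F->L->F->refl->D->L'->G->R'->H->plug->H
Char 2 ('H'): step: R->5, L=1; H->plug->H->R->G->L->D->refl->F->L'->F->R'->G->plug->G
Char 3 ('F'): step: R->6, L=1; F->plug->F->R->E->L->E->refl->A->L'->B->R'->C->plug->C
Char 4 ('C'): step: R->7, L=1; C->plug->C->R->B->L->A->refl->E->L'->E->R'->F->plug->F
Char 5 ('E'): step: R->0, L->2 (L advanced); E->plug->E->R->D->L->D->refl->F->L'->B->R'->C->plug->C
Char 6 ('F'): step: R->1, L=2; F->plug->F->R->E->L->E->refl->A->L'->H->R'->A->plug->A
Char 7 ('A'): step: R->2, L=2; A->plug->A->R->H->L->A->refl->E->L'->E->R'->F->plug->F
Final: ciphertext=HGCFCAF, RIGHT=2, LEFT=2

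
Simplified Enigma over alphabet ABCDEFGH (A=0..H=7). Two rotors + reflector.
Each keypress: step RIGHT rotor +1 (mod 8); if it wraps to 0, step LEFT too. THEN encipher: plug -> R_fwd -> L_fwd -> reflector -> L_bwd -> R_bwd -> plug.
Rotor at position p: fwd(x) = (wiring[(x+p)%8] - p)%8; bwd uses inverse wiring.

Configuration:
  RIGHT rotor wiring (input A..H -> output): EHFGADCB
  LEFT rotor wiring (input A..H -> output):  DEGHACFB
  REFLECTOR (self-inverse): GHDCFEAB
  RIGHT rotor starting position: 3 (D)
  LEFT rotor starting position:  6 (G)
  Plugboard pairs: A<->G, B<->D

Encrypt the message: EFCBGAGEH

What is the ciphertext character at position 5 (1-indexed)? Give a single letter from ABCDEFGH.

Char 1 ('E'): step: R->4, L=6; E->plug->E->R->A->L->H->refl->B->L'->F->R'->D->plug->B
Char 2 ('F'): step: R->5, L=6; F->plug->F->R->A->L->H->refl->B->L'->F->R'->B->plug->D
Char 3 ('C'): step: R->6, L=6; C->plug->C->R->G->L->C->refl->D->L'->B->R'->D->plug->B
Char 4 ('B'): step: R->7, L=6; B->plug->D->R->G->L->C->refl->D->L'->B->R'->F->plug->F
Char 5 ('G'): step: R->0, L->7 (L advanced); G->plug->A->R->E->L->A->refl->G->L'->H->R'->B->plug->D

D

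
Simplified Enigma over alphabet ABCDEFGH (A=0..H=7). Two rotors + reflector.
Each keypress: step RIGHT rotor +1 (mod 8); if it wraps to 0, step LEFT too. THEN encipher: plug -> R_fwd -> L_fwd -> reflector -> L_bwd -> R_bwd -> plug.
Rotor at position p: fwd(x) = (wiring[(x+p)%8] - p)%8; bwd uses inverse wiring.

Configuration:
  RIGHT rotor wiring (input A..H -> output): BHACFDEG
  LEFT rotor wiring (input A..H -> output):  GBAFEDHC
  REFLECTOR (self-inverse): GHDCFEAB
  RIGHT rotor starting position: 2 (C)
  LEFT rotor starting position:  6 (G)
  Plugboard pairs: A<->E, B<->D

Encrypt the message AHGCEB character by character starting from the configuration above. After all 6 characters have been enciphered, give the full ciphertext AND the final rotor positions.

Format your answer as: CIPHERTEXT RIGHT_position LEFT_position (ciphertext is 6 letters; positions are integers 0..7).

Char 1 ('A'): step: R->3, L=6; A->plug->E->R->D->L->D->refl->C->L'->E->R'->G->plug->G
Char 2 ('H'): step: R->4, L=6; H->plug->H->R->G->L->G->refl->A->L'->C->R'->D->plug->B
Char 3 ('G'): step: R->5, L=6; G->plug->G->R->F->L->H->refl->B->L'->A->R'->H->plug->H
Char 4 ('C'): step: R->6, L=6; C->plug->C->R->D->L->D->refl->C->L'->E->R'->F->plug->F
Char 5 ('E'): step: R->7, L=6; E->plug->A->R->H->L->F->refl->E->L'->B->R'->D->plug->B
Char 6 ('B'): step: R->0, L->7 (L advanced); B->plug->D->R->C->L->C->refl->D->L'->A->R'->C->plug->C
Final: ciphertext=GBHFBC, RIGHT=0, LEFT=7

Answer: GBHFBC 0 7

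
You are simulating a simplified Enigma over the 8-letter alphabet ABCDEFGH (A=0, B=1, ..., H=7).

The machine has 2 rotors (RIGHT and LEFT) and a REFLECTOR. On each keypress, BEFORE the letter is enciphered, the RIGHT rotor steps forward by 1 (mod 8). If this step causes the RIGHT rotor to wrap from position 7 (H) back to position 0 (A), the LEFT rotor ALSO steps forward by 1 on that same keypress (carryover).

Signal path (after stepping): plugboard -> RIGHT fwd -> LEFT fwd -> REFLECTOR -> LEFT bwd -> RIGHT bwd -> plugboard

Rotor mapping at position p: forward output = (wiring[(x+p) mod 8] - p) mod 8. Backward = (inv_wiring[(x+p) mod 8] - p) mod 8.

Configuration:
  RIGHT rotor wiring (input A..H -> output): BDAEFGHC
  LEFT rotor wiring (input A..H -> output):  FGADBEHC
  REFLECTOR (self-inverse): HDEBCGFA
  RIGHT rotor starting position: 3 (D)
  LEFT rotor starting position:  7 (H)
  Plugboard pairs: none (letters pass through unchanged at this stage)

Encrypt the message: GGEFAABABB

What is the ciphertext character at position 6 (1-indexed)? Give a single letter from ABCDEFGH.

Char 1 ('G'): step: R->4, L=7; G->plug->G->R->E->L->E->refl->C->L'->F->R'->E->plug->E
Char 2 ('G'): step: R->5, L=7; G->plug->G->R->H->L->A->refl->H->L'->C->R'->B->plug->B
Char 3 ('E'): step: R->6, L=7; E->plug->E->R->C->L->H->refl->A->L'->H->R'->G->plug->G
Char 4 ('F'): step: R->7, L=7; F->plug->F->R->G->L->F->refl->G->L'->B->R'->D->plug->D
Char 5 ('A'): step: R->0, L->0 (L advanced); A->plug->A->R->B->L->G->refl->F->L'->A->R'->C->plug->C
Char 6 ('A'): step: R->1, L=0; A->plug->A->R->C->L->A->refl->H->L'->G->R'->F->plug->F

F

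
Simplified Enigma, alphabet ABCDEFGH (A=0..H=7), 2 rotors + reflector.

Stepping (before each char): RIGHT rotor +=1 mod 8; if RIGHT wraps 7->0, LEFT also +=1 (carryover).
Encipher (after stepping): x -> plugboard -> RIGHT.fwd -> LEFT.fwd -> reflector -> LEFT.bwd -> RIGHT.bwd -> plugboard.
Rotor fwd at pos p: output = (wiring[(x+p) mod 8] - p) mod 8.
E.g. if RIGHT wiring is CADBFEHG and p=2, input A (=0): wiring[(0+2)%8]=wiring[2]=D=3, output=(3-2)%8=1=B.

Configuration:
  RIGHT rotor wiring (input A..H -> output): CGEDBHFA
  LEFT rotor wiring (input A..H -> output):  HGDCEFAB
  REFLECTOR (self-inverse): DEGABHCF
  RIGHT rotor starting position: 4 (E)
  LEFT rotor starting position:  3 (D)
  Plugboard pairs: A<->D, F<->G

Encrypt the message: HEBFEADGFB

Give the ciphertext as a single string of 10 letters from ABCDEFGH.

Answer: DDFGBCCCCH

Derivation:
Char 1 ('H'): step: R->5, L=3; H->plug->H->R->E->L->G->refl->C->L'->C->R'->A->plug->D
Char 2 ('E'): step: R->6, L=3; E->plug->E->R->G->L->D->refl->A->L'->H->R'->A->plug->D
Char 3 ('B'): step: R->7, L=3; B->plug->B->R->D->L->F->refl->H->L'->A->R'->G->plug->F
Char 4 ('F'): step: R->0, L->4 (L advanced); F->plug->G->R->F->L->C->refl->G->L'->H->R'->F->plug->G
Char 5 ('E'): step: R->1, L=4; E->plug->E->R->G->L->H->refl->F->L'->D->R'->B->plug->B
Char 6 ('A'): step: R->2, L=4; A->plug->D->R->F->L->C->refl->G->L'->H->R'->C->plug->C
Char 7 ('D'): step: R->3, L=4; D->plug->A->R->A->L->A->refl->D->L'->E->R'->C->plug->C
Char 8 ('G'): step: R->4, L=4; G->plug->F->R->C->L->E->refl->B->L'->B->R'->C->plug->C
Char 9 ('F'): step: R->5, L=4; F->plug->G->R->G->L->H->refl->F->L'->D->R'->C->plug->C
Char 10 ('B'): step: R->6, L=4; B->plug->B->R->C->L->E->refl->B->L'->B->R'->H->plug->H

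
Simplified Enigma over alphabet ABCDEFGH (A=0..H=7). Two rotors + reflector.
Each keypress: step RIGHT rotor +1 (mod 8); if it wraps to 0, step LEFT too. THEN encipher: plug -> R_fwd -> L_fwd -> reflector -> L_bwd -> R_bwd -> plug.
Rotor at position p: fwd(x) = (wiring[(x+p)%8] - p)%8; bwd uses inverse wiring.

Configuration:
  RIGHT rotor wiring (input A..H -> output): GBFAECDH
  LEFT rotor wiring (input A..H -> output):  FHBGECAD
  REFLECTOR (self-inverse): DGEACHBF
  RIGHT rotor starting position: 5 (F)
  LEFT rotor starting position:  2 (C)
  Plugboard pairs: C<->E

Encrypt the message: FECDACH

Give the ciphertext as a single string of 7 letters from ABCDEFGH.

Char 1 ('F'): step: R->6, L=2; F->plug->F->R->C->L->C->refl->E->L'->B->R'->B->plug->B
Char 2 ('E'): step: R->7, L=2; E->plug->C->R->C->L->C->refl->E->L'->B->R'->E->plug->C
Char 3 ('C'): step: R->0, L->3 (L advanced); C->plug->E->R->E->L->A->refl->D->L'->A->R'->D->plug->D
Char 4 ('D'): step: R->1, L=3; D->plug->D->R->D->L->F->refl->H->L'->C->R'->F->plug->F
Char 5 ('A'): step: R->2, L=3; A->plug->A->R->D->L->F->refl->H->L'->C->R'->C->plug->E
Char 6 ('C'): step: R->3, L=3; C->plug->E->R->E->L->A->refl->D->L'->A->R'->D->plug->D
Char 7 ('H'): step: R->4, L=3; H->plug->H->R->E->L->A->refl->D->L'->A->R'->A->plug->A

Answer: BCDFEDA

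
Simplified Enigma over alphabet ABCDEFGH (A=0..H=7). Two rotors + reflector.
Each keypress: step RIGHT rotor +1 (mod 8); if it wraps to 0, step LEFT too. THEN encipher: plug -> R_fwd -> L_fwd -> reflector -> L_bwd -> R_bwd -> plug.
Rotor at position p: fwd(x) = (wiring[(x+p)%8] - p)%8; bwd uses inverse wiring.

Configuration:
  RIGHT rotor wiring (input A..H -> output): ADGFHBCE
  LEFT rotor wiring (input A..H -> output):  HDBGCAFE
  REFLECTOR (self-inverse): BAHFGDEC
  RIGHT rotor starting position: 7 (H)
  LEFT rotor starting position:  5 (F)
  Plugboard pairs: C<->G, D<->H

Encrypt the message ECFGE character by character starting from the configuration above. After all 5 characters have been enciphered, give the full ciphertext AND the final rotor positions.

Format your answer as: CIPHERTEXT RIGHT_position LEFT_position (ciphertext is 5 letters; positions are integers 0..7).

Char 1 ('E'): step: R->0, L->6 (L advanced); E->plug->E->R->H->L->C->refl->H->L'->A->R'->A->plug->A
Char 2 ('C'): step: R->1, L=6; C->plug->G->R->D->L->F->refl->D->L'->E->R'->C->plug->G
Char 3 ('F'): step: R->2, L=6; F->plug->F->R->C->L->B->refl->A->L'->F->R'->C->plug->G
Char 4 ('G'): step: R->3, L=6; G->plug->C->R->G->L->E->refl->G->L'->B->R'->E->plug->E
Char 5 ('E'): step: R->4, L=6; E->plug->E->R->E->L->D->refl->F->L'->D->R'->A->plug->A
Final: ciphertext=AGGEA, RIGHT=4, LEFT=6

Answer: AGGEA 4 6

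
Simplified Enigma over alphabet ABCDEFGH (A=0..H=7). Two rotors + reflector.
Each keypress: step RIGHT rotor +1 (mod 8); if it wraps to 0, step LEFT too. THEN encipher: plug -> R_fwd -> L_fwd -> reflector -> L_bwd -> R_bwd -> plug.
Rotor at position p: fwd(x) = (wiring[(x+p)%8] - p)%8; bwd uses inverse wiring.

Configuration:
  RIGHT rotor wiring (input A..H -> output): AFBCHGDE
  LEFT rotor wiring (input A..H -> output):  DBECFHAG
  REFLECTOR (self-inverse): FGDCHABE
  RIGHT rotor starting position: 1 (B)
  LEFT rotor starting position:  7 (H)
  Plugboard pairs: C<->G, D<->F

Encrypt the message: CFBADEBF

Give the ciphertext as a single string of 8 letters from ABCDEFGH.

Char 1 ('C'): step: R->2, L=7; C->plug->G->R->G->L->A->refl->F->L'->D->R'->H->plug->H
Char 2 ('F'): step: R->3, L=7; F->plug->D->R->A->L->H->refl->E->L'->B->R'->E->plug->E
Char 3 ('B'): step: R->4, L=7; B->plug->B->R->C->L->C->refl->D->L'->E->R'->E->plug->E
Char 4 ('A'): step: R->5, L=7; A->plug->A->R->B->L->E->refl->H->L'->A->R'->E->plug->E
Char 5 ('D'): step: R->6, L=7; D->plug->F->R->E->L->D->refl->C->L'->C->R'->C->plug->G
Char 6 ('E'): step: R->7, L=7; E->plug->E->R->D->L->F->refl->A->L'->G->R'->C->plug->G
Char 7 ('B'): step: R->0, L->0 (L advanced); B->plug->B->R->F->L->H->refl->E->L'->C->R'->D->plug->F
Char 8 ('F'): step: R->1, L=0; F->plug->D->R->G->L->A->refl->F->L'->E->R'->A->plug->A

Answer: HEEEGGFA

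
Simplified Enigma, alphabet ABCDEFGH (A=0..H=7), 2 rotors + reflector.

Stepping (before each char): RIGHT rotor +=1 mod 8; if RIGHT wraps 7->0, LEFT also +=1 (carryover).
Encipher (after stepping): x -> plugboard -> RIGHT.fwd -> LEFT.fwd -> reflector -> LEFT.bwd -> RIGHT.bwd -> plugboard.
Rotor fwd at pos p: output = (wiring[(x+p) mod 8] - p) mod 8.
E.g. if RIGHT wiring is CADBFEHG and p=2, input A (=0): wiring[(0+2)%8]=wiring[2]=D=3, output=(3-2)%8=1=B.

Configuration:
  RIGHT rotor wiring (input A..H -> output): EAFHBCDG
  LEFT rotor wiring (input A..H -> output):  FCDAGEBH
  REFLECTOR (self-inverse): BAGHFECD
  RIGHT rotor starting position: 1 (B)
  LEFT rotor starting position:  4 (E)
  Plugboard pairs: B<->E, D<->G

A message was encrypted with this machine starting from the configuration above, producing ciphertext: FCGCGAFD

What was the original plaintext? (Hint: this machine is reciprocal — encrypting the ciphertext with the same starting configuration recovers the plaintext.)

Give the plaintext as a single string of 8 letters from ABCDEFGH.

Answer: BHCHBFCF

Derivation:
Char 1 ('F'): step: R->2, L=4; F->plug->F->R->E->L->B->refl->A->L'->B->R'->E->plug->B
Char 2 ('C'): step: R->3, L=4; C->plug->C->R->H->L->E->refl->F->L'->C->R'->H->plug->H
Char 3 ('G'): step: R->4, L=4; G->plug->D->R->C->L->F->refl->E->L'->H->R'->C->plug->C
Char 4 ('C'): step: R->5, L=4; C->plug->C->R->B->L->A->refl->B->L'->E->R'->H->plug->H
Char 5 ('G'): step: R->6, L=4; G->plug->D->R->C->L->F->refl->E->L'->H->R'->E->plug->B
Char 6 ('A'): step: R->7, L=4; A->plug->A->R->H->L->E->refl->F->L'->C->R'->F->plug->F
Char 7 ('F'): step: R->0, L->5 (L advanced); F->plug->F->R->C->L->C->refl->G->L'->F->R'->C->plug->C
Char 8 ('D'): step: R->1, L=5; D->plug->G->R->F->L->G->refl->C->L'->C->R'->F->plug->F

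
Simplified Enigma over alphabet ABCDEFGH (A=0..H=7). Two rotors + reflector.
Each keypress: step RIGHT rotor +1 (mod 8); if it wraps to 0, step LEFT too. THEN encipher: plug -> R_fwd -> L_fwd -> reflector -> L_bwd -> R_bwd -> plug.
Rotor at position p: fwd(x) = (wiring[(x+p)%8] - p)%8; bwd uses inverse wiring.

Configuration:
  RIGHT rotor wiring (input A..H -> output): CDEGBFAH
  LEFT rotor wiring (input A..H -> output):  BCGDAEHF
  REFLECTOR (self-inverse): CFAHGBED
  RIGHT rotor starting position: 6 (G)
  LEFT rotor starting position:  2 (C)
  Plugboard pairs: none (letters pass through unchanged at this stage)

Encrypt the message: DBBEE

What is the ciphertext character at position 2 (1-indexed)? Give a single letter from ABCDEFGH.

Char 1 ('D'): step: R->7, L=2; D->plug->D->R->F->L->D->refl->H->L'->G->R'->G->plug->G
Char 2 ('B'): step: R->0, L->3 (L advanced); B->plug->B->R->D->L->E->refl->G->L'->F->R'->F->plug->F

F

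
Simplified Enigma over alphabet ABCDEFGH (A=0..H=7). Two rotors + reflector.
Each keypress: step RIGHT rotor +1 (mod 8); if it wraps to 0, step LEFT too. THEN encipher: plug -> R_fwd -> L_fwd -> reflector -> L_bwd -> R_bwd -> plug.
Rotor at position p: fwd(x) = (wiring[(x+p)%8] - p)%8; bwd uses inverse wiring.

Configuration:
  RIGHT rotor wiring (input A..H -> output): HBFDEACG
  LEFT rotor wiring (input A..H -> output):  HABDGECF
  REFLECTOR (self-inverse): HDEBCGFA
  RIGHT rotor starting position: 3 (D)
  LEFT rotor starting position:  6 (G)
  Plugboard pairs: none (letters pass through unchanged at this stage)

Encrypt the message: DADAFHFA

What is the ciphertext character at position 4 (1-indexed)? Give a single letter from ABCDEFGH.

Char 1 ('D'): step: R->4, L=6; D->plug->D->R->C->L->B->refl->D->L'->E->R'->B->plug->B
Char 2 ('A'): step: R->5, L=6; A->plug->A->R->D->L->C->refl->E->L'->A->R'->F->plug->F
Char 3 ('D'): step: R->6, L=6; D->plug->D->R->D->L->C->refl->E->L'->A->R'->B->plug->B
Char 4 ('A'): step: R->7, L=6; A->plug->A->R->H->L->G->refl->F->L'->F->R'->F->plug->F

F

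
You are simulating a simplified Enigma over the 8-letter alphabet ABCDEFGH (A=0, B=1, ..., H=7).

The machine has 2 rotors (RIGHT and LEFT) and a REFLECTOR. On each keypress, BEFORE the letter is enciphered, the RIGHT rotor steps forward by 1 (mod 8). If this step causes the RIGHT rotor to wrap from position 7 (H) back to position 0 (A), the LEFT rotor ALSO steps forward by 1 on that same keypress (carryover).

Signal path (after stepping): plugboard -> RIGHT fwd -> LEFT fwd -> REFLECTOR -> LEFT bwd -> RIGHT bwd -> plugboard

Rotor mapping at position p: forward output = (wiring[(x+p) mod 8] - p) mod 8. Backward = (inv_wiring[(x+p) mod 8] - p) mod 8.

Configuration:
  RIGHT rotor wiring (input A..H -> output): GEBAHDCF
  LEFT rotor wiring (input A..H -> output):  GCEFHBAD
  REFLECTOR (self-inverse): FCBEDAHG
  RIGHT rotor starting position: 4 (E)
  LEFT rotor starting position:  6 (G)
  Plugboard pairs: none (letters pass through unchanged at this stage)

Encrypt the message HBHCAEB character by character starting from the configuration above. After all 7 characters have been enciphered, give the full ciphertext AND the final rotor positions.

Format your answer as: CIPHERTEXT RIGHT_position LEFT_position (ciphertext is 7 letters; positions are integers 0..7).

Answer: DEBBHHG 3 7

Derivation:
Char 1 ('H'): step: R->5, L=6; H->plug->H->R->C->L->A->refl->F->L'->B->R'->D->plug->D
Char 2 ('B'): step: R->6, L=6; B->plug->B->R->H->L->D->refl->E->L'->D->R'->E->plug->E
Char 3 ('H'): step: R->7, L=6; H->plug->H->R->D->L->E->refl->D->L'->H->R'->B->plug->B
Char 4 ('C'): step: R->0, L->7 (L advanced); C->plug->C->R->B->L->H->refl->G->L'->E->R'->B->plug->B
Char 5 ('A'): step: R->1, L=7; A->plug->A->R->D->L->F->refl->A->L'->F->R'->H->plug->H
Char 6 ('E'): step: R->2, L=7; E->plug->E->R->A->L->E->refl->D->L'->C->R'->H->plug->H
Char 7 ('B'): step: R->3, L=7; B->plug->B->R->E->L->G->refl->H->L'->B->R'->G->plug->G
Final: ciphertext=DEBBHHG, RIGHT=3, LEFT=7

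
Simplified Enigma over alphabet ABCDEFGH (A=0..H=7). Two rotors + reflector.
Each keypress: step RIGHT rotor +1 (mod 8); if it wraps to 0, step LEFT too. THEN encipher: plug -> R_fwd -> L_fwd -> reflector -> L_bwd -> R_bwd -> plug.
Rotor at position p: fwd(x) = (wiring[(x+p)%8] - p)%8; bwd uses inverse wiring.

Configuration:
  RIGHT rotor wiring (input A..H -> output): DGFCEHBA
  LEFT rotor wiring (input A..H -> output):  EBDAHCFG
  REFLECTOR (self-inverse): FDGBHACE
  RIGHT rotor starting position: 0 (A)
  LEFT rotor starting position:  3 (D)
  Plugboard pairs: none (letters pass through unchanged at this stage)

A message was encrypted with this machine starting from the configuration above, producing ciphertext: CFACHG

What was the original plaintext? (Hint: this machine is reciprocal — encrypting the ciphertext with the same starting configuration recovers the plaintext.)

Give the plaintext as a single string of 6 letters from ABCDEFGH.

Char 1 ('C'): step: R->1, L=3; C->plug->C->R->B->L->E->refl->H->L'->C->R'->H->plug->H
Char 2 ('F'): step: R->2, L=3; F->plug->F->R->G->L->G->refl->C->L'->D->R'->A->plug->A
Char 3 ('A'): step: R->3, L=3; A->plug->A->R->H->L->A->refl->F->L'->A->R'->F->plug->F
Char 4 ('C'): step: R->4, L=3; C->plug->C->R->F->L->B->refl->D->L'->E->R'->D->plug->D
Char 5 ('H'): step: R->5, L=3; H->plug->H->R->H->L->A->refl->F->L'->A->R'->F->plug->F
Char 6 ('G'): step: R->6, L=3; G->plug->G->R->G->L->G->refl->C->L'->D->R'->A->plug->A

Answer: HAFDFA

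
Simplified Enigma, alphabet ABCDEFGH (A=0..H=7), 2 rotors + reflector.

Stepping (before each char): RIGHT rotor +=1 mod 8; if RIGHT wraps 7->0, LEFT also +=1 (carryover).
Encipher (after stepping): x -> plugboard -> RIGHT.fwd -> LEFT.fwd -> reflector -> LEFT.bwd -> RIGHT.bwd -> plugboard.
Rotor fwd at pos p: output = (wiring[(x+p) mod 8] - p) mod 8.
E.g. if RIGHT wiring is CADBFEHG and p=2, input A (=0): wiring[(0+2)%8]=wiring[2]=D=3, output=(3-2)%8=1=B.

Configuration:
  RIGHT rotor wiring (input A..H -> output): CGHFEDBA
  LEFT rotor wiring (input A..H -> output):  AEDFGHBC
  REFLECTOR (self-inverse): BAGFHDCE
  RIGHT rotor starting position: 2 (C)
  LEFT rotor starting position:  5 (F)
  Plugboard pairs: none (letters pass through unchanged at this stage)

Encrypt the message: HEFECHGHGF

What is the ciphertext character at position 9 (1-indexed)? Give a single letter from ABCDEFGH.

Char 1 ('H'): step: R->3, L=5; H->plug->H->R->E->L->H->refl->E->L'->B->R'->B->plug->B
Char 2 ('E'): step: R->4, L=5; E->plug->E->R->G->L->A->refl->B->L'->H->R'->B->plug->B
Char 3 ('F'): step: R->5, L=5; F->plug->F->R->C->L->F->refl->D->L'->D->R'->C->plug->C
Char 4 ('E'): step: R->6, L=5; E->plug->E->R->B->L->E->refl->H->L'->E->R'->C->plug->C
Char 5 ('C'): step: R->7, L=5; C->plug->C->R->H->L->B->refl->A->L'->G->R'->E->plug->E
Char 6 ('H'): step: R->0, L->6 (L advanced); H->plug->H->R->A->L->D->refl->F->L'->E->R'->E->plug->E
Char 7 ('G'): step: R->1, L=6; G->plug->G->R->H->L->B->refl->A->L'->G->R'->B->plug->B
Char 8 ('H'): step: R->2, L=6; H->plug->H->R->E->L->F->refl->D->L'->A->R'->G->plug->G
Char 9 ('G'): step: R->3, L=6; G->plug->G->R->D->L->G->refl->C->L'->C->R'->A->plug->A

A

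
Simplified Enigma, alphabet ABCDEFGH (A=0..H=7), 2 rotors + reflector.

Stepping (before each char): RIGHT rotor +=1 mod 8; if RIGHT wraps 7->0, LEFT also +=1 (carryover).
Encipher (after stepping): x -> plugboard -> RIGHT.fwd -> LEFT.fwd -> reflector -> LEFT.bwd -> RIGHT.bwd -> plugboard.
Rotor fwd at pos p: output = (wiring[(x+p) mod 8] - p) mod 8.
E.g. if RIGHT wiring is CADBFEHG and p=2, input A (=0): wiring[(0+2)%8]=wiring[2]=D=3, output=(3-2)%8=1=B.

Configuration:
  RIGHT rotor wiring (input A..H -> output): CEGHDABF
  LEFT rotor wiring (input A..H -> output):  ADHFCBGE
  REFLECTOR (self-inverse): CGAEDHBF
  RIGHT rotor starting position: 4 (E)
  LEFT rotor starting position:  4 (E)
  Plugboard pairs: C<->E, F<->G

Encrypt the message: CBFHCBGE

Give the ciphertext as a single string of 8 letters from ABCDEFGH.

Char 1 ('C'): step: R->5, L=4; C->plug->E->R->H->L->B->refl->G->L'->A->R'->C->plug->E
Char 2 ('B'): step: R->6, L=4; B->plug->B->R->H->L->B->refl->G->L'->A->R'->E->plug->C
Char 3 ('F'): step: R->7, L=4; F->plug->G->R->B->L->F->refl->H->L'->F->R'->C->plug->E
Char 4 ('H'): step: R->0, L->5 (L advanced); H->plug->H->R->F->L->C->refl->A->L'->G->R'->C->plug->E
Char 5 ('C'): step: R->1, L=5; C->plug->E->R->H->L->F->refl->H->L'->C->R'->D->plug->D
Char 6 ('B'): step: R->2, L=5; B->plug->B->R->F->L->C->refl->A->L'->G->R'->D->plug->D
Char 7 ('G'): step: R->3, L=5; G->plug->F->R->H->L->F->refl->H->L'->C->R'->E->plug->C
Char 8 ('E'): step: R->4, L=5; E->plug->C->R->F->L->C->refl->A->L'->G->R'->E->plug->C

Answer: ECEEDDCC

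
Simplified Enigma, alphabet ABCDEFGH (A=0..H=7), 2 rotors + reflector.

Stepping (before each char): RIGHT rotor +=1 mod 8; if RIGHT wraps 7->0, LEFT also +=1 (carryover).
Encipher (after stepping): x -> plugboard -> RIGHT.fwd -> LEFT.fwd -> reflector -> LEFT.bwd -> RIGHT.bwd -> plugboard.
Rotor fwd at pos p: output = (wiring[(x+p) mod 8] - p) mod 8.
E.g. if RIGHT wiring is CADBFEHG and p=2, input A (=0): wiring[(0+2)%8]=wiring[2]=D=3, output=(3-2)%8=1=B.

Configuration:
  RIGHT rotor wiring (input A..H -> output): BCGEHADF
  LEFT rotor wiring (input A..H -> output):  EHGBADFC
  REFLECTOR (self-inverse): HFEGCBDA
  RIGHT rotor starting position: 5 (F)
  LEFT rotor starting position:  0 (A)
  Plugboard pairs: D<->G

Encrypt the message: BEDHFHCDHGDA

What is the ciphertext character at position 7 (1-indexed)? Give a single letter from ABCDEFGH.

Char 1 ('B'): step: R->6, L=0; B->plug->B->R->H->L->C->refl->E->L'->A->R'->E->plug->E
Char 2 ('E'): step: R->7, L=0; E->plug->E->R->F->L->D->refl->G->L'->C->R'->B->plug->B
Char 3 ('D'): step: R->0, L->1 (L advanced); D->plug->G->R->D->L->H->refl->A->L'->C->R'->B->plug->B
Char 4 ('H'): step: R->1, L=1; H->plug->H->R->A->L->G->refl->D->L'->H->R'->E->plug->E
Char 5 ('F'): step: R->2, L=1; F->plug->F->R->D->L->H->refl->A->L'->C->R'->B->plug->B
Char 6 ('H'): step: R->3, L=1; H->plug->H->R->D->L->H->refl->A->L'->C->R'->E->plug->E
Char 7 ('C'): step: R->4, L=1; C->plug->C->R->H->L->D->refl->G->L'->A->R'->H->plug->H

H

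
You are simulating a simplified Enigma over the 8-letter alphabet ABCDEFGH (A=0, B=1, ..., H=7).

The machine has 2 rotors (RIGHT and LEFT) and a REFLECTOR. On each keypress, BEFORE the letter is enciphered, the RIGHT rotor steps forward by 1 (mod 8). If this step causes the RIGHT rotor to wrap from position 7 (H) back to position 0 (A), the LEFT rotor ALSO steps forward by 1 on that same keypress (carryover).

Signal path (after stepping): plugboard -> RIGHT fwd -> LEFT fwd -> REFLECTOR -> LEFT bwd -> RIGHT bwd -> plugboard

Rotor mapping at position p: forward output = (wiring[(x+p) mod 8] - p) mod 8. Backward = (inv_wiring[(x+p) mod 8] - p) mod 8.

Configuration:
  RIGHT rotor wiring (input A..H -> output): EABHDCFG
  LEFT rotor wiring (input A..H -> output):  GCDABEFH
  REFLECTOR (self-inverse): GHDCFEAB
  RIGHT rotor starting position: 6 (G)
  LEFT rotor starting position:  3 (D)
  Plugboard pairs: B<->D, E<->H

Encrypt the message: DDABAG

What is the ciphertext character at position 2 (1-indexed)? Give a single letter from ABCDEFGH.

Char 1 ('D'): step: R->7, L=3; D->plug->B->R->F->L->D->refl->C->L'->D->R'->G->plug->G
Char 2 ('D'): step: R->0, L->4 (L advanced); D->plug->B->R->A->L->F->refl->E->L'->H->R'->D->plug->B

B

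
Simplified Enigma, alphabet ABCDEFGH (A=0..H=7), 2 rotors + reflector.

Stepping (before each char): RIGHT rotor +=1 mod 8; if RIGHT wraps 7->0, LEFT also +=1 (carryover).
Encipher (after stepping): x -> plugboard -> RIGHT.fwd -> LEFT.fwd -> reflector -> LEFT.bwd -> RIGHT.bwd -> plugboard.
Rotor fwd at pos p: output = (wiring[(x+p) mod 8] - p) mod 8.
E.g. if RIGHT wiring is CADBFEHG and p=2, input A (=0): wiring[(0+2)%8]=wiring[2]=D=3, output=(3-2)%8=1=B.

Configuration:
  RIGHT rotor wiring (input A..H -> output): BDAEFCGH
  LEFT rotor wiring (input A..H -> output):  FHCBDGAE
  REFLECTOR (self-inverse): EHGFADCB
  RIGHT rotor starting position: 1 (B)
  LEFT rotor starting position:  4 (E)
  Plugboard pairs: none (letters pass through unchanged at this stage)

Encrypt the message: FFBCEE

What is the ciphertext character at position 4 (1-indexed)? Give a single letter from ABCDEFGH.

Char 1 ('F'): step: R->2, L=4; F->plug->F->R->F->L->D->refl->F->L'->H->R'->G->plug->G
Char 2 ('F'): step: R->3, L=4; F->plug->F->R->G->L->G->refl->C->L'->B->R'->A->plug->A
Char 3 ('B'): step: R->4, L=4; B->plug->B->R->G->L->G->refl->C->L'->B->R'->A->plug->A
Char 4 ('C'): step: R->5, L=4; C->plug->C->R->C->L->E->refl->A->L'->D->R'->F->plug->F

F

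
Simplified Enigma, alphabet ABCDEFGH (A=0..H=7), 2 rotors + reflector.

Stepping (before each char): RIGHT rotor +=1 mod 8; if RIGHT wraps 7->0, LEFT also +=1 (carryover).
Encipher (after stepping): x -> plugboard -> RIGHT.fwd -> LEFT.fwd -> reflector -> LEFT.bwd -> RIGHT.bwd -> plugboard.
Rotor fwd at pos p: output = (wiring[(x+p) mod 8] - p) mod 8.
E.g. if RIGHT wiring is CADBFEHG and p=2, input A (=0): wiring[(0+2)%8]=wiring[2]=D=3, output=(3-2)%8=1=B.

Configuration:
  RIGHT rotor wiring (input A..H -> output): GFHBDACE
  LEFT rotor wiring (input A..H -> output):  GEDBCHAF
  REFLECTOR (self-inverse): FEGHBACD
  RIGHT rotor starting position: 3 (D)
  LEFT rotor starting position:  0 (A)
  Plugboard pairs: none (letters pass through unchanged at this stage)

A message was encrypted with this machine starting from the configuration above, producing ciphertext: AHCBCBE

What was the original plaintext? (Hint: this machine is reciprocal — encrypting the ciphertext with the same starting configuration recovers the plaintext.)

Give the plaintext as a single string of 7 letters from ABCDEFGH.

Answer: CCACGGA

Derivation:
Char 1 ('A'): step: R->4, L=0; A->plug->A->R->H->L->F->refl->A->L'->G->R'->C->plug->C
Char 2 ('H'): step: R->5, L=0; H->plug->H->R->G->L->A->refl->F->L'->H->R'->C->plug->C
Char 3 ('C'): step: R->6, L=0; C->plug->C->R->A->L->G->refl->C->L'->E->R'->A->plug->A
Char 4 ('B'): step: R->7, L=0; B->plug->B->R->H->L->F->refl->A->L'->G->R'->C->plug->C
Char 5 ('C'): step: R->0, L->1 (L advanced); C->plug->C->R->H->L->F->refl->A->L'->C->R'->G->plug->G
Char 6 ('B'): step: R->1, L=1; B->plug->B->R->G->L->E->refl->B->L'->D->R'->G->plug->G
Char 7 ('E'): step: R->2, L=1; E->plug->E->R->A->L->D->refl->H->L'->F->R'->A->plug->A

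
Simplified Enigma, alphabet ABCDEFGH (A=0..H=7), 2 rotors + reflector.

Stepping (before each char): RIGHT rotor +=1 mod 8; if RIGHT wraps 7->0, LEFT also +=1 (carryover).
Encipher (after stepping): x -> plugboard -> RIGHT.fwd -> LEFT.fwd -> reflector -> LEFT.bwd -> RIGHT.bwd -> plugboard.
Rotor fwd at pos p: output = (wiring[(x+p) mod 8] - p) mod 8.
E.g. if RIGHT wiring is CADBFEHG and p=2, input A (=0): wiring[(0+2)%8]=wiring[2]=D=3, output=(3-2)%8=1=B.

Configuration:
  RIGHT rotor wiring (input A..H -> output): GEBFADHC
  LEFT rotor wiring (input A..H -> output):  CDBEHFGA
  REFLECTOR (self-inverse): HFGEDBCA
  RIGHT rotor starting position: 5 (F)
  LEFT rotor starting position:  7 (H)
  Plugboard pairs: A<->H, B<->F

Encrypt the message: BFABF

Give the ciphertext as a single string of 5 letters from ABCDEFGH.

Answer: ACDFD

Derivation:
Char 1 ('B'): step: R->6, L=7; B->plug->F->R->H->L->H->refl->A->L'->F->R'->H->plug->A
Char 2 ('F'): step: R->7, L=7; F->plug->B->R->H->L->H->refl->A->L'->F->R'->C->plug->C
Char 3 ('A'): step: R->0, L->0 (L advanced); A->plug->H->R->C->L->B->refl->F->L'->F->R'->D->plug->D
Char 4 ('B'): step: R->1, L=0; B->plug->F->R->G->L->G->refl->C->L'->A->R'->B->plug->F
Char 5 ('F'): step: R->2, L=0; F->plug->B->R->D->L->E->refl->D->L'->B->R'->D->plug->D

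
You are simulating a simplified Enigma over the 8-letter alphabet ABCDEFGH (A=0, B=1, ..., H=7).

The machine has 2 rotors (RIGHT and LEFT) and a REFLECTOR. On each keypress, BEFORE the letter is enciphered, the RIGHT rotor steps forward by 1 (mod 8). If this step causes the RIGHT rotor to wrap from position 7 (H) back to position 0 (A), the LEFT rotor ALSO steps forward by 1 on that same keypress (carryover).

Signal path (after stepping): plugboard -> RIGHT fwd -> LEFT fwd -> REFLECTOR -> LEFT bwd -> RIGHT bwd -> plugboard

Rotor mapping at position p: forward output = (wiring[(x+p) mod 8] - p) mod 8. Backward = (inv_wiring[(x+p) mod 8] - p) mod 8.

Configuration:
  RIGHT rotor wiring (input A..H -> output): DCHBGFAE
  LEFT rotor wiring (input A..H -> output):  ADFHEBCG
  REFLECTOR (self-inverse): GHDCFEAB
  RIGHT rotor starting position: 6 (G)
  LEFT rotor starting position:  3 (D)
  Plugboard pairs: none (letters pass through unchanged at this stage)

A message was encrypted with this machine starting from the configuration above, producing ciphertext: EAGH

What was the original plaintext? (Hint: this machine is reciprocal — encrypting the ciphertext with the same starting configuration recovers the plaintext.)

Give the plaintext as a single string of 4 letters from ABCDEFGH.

Char 1 ('E'): step: R->7, L=3; E->plug->E->R->C->L->G->refl->A->L'->G->R'->G->plug->G
Char 2 ('A'): step: R->0, L->4 (L advanced); A->plug->A->R->D->L->C->refl->D->L'->H->R'->C->plug->C
Char 3 ('G'): step: R->1, L=4; G->plug->G->R->D->L->C->refl->D->L'->H->R'->F->plug->F
Char 4 ('H'): step: R->2, L=4; H->plug->H->R->A->L->A->refl->G->L'->C->R'->F->plug->F

Answer: GCFF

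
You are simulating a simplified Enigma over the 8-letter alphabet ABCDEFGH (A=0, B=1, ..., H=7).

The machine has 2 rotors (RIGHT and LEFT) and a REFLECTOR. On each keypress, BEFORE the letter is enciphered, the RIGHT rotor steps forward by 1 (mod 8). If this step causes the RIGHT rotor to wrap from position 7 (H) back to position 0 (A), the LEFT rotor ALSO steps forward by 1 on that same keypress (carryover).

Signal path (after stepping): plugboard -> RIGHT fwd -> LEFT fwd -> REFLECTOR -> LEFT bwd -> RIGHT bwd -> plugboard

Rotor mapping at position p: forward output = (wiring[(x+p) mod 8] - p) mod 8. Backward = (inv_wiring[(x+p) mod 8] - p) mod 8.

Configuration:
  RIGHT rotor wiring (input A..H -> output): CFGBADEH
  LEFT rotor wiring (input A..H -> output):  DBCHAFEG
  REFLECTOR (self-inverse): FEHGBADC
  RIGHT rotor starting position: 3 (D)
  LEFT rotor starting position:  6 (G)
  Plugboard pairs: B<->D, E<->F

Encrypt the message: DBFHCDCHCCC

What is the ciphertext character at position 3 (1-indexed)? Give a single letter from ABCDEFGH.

Char 1 ('D'): step: R->4, L=6; D->plug->B->R->H->L->H->refl->C->L'->G->R'->E->plug->F
Char 2 ('B'): step: R->5, L=6; B->plug->D->R->F->L->B->refl->E->L'->E->R'->G->plug->G
Char 3 ('F'): step: R->6, L=6; F->plug->E->R->A->L->G->refl->D->L'->D->R'->F->plug->E

E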